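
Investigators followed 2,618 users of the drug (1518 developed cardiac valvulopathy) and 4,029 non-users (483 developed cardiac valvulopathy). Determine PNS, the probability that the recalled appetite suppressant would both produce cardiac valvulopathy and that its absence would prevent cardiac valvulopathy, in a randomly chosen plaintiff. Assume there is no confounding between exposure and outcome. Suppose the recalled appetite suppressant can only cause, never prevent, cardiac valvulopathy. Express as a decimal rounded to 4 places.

p₁ = P(outcome | exposed) = 1518/2618 = 0.57983
p₀ = P(outcome | unexposed) = 483/4029 = 0.11988
Under exogeneity and monotonicity, PNS = p₁ − p₀.
PNS = 0.57983 − 0.11988 = 0.45995

PNS ≈ 0.4600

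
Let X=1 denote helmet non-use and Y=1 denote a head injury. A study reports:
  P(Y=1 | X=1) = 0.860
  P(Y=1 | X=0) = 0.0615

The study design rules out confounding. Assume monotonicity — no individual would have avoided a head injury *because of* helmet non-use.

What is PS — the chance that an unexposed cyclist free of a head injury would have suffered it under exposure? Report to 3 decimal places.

PS ≈ 0.851

Let p₁ = 0.86, p₀ = 0.0615.
Under exogeneity and monotonicity, PS = (p₁ − p₀) / (1 − p₀).
PS = (0.86 − 0.0615) / (1 − 0.0615) = 0.7985 / 0.9385 ≈ 0.8508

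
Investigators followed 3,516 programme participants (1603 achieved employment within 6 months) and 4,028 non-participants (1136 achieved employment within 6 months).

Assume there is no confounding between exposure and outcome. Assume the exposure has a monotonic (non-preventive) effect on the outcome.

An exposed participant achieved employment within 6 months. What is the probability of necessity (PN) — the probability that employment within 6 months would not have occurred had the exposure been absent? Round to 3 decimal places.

p₁ = P(outcome | exposed) = 1603/3516 = 0.45592
p₀ = P(outcome | unexposed) = 1136/4028 = 0.28203
Under exogeneity and monotonicity, PN = (p₁ − p₀) / p₁.
PN = (0.45592 − 0.28203) / 0.45592 = 0.17389 / 0.45592 ≈ 0.3814

PN ≈ 0.381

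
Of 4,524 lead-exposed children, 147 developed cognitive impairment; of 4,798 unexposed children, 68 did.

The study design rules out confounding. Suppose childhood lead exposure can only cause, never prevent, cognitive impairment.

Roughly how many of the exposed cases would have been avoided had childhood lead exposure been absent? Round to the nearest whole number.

about 83 cases

p₁ = P(outcome | exposed) = 147/4524 = 0.032493
p₀ = P(outcome | unexposed) = 68/4798 = 0.014173
PN = (p₁ − p₀)/p₁ = (0.032493 − 0.014173) / 0.032493 ≈ 0.56383.
Attributable cases ≈ PN × (exposed cases) = 0.56383 × 147 ≈ 82.88.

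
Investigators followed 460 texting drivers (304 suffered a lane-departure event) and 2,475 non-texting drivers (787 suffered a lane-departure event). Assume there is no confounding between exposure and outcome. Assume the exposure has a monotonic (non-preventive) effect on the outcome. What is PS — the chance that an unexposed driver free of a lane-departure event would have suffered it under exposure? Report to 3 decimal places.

p₁ = P(outcome | exposed) = 304/460 = 0.66087
p₀ = P(outcome | unexposed) = 787/2475 = 0.31798
Under exogeneity and monotonicity, PS = (p₁ − p₀) / (1 − p₀).
PS = (0.66087 − 0.31798) / (1 − 0.31798) = 0.34289 / 0.68202 ≈ 0.5028

PS ≈ 0.503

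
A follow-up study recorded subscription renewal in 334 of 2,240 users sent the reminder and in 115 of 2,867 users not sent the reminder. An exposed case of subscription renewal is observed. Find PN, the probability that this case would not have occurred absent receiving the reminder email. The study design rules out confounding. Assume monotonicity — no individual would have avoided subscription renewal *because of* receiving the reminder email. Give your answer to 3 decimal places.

p₁ = P(outcome | exposed) = 334/2240 = 0.14911
p₀ = P(outcome | unexposed) = 115/2867 = 0.040112
Under exogeneity and monotonicity, PN = (p₁ − p₀) / p₁.
PN = (0.14911 − 0.040112) / 0.14911 = 0.109 / 0.14911 ≈ 0.7310

PN ≈ 0.731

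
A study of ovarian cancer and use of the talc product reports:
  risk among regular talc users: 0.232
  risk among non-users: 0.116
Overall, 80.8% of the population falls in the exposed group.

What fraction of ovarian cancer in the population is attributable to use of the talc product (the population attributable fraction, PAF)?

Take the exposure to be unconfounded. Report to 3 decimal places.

PAF ≈ 0.447

Let p₁ = 0.232, p₀ = 0.116.
Overall risk P(Y=1) = π·p₁ + (1−π)·p₀ = 0.808×0.232 + 0.192×0.116 = 0.20973.
Under exogeneity, PAF = [P(Y=1) − p₀] / P(Y=1).
PAF = (0.20973 − 0.116) / 0.20973 ≈ 0.4469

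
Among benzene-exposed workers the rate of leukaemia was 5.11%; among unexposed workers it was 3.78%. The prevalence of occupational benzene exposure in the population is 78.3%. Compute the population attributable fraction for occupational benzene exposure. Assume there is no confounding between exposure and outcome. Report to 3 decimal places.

p₁ = 0.0511, p₀ = 0.0378.
Overall risk P(Y=1) = π·p₁ + (1−π)·p₀ = 0.783×0.0511 + 0.217×0.0378 = 0.048214.
Under exogeneity, PAF = [P(Y=1) − p₀] / P(Y=1).
PAF = (0.048214 − 0.0378) / 0.048214 ≈ 0.2160

PAF ≈ 0.216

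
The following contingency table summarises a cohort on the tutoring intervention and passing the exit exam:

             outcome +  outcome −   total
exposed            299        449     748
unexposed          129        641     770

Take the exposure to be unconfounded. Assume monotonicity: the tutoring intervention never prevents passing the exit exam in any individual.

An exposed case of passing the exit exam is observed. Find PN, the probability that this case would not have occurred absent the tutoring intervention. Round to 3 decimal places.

p₁ = P(outcome | exposed) = 299/748 = 0.39973
p₀ = P(outcome | unexposed) = 129/770 = 0.16753
Under exogeneity and monotonicity, PN = (p₁ − p₀) / p₁.
PN = (0.39973 − 0.16753) / 0.39973 = 0.2322 / 0.39973 ≈ 0.5809

PN ≈ 0.581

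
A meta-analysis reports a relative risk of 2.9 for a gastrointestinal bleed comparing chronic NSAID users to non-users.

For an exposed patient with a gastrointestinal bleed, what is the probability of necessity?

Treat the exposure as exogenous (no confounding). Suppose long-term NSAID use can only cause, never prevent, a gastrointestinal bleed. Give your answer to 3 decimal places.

PN ≈ 0.655

Under exogeneity and monotonicity, PN = (RR − 1) / RR = 1 − 1/RR.
PN = (2.9 − 1) / 2.9 = 1.9 / 2.9 ≈ 0.6552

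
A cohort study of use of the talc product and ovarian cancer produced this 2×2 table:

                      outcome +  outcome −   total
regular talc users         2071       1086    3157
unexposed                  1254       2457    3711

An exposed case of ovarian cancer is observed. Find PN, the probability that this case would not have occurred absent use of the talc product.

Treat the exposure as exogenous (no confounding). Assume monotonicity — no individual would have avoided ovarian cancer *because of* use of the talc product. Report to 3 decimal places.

PN ≈ 0.485

p₁ = P(outcome | exposed) = 2071/3157 = 0.656
p₀ = P(outcome | unexposed) = 1254/3711 = 0.33791
Under exogeneity and monotonicity, PN = (p₁ − p₀) / p₁.
PN = (0.656 − 0.33791) / 0.656 = 0.31809 / 0.656 ≈ 0.4849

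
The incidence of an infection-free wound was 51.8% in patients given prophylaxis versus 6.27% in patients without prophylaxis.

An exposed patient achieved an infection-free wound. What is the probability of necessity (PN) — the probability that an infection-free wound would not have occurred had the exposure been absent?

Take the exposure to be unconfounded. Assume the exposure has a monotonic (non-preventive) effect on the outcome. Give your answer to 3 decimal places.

p₁ = 0.518, p₀ = 0.0627.
Under exogeneity and monotonicity, PN = (p₁ − p₀) / p₁.
PN = (0.518 − 0.0627) / 0.518 = 0.4553 / 0.518 ≈ 0.8790

PN ≈ 0.879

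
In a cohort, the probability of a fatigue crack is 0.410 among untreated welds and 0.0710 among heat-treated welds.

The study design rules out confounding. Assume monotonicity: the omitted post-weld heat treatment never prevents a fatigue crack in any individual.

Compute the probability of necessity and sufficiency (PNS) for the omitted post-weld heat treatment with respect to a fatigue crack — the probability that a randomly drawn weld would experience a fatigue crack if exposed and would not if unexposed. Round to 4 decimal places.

Let p₁ = 0.41, p₀ = 0.071.
Under exogeneity and monotonicity, PNS = p₁ − p₀.
PNS = 0.41 − 0.071 = 0.339

PNS ≈ 0.3390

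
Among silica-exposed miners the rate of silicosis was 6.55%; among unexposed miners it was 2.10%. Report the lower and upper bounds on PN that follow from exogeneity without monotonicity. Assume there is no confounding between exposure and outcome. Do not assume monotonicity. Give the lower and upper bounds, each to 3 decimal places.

p₁ = 0.0655, p₀ = 0.021.
Under exogeneity alone the bounds on PN are max{0,(p₁−p₀)/p₁} ≤ PN ≤ min{1,(1−p₀)/p₁}.
  lower = (p₁ − p₀)/p₁ = 0.0445 / 0.0655 ≈ 0.6794
  upper = min{1, (1 − p₀)/p₁} = 0.979 / 0.0655 ≈ 14.9466 → capped at 1

0.679 ≤ PN ≤ 1.000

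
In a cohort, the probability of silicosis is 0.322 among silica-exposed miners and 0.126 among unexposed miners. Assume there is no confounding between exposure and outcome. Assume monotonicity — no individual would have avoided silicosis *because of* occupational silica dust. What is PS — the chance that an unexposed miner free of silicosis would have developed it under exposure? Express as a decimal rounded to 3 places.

Let p₁ = 0.322, p₀ = 0.126.
Under exogeneity and monotonicity, PS = (p₁ − p₀) / (1 − p₀).
PS = (0.322 − 0.126) / (1 − 0.126) = 0.196 / 0.874 ≈ 0.2243

PS ≈ 0.224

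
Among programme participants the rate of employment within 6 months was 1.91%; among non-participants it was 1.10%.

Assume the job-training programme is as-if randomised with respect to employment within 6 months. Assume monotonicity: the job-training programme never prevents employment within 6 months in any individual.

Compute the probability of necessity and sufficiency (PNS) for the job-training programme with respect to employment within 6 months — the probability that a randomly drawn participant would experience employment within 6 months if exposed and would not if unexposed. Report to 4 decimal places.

PNS ≈ 0.0081

p₁ = 0.0191, p₀ = 0.011.
Under exogeneity and monotonicity, PNS = p₁ − p₀.
PNS = 0.0191 − 0.011 = 0.0081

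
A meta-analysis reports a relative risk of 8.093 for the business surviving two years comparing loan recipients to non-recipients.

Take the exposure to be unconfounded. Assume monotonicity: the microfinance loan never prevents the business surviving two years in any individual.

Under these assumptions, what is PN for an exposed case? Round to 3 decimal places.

Under exogeneity and monotonicity, PN = (RR − 1) / RR = 1 − 1/RR.
PN = (8.093 − 1) / 8.093 = 7.093 / 8.093 ≈ 0.8764

PN ≈ 0.876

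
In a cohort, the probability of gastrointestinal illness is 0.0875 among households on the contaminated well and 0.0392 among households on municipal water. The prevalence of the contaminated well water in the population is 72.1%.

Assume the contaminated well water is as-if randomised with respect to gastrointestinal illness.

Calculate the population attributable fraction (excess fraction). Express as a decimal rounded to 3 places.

Let p₁ = 0.0875, p₀ = 0.0392.
Overall risk P(Y=1) = π·p₁ + (1−π)·p₀ = 0.721×0.0875 + 0.279×0.0392 = 0.074024.
Under exogeneity, PAF = [P(Y=1) − p₀] / P(Y=1).
PAF = (0.074024 − 0.0392) / 0.074024 ≈ 0.4704

PAF ≈ 0.470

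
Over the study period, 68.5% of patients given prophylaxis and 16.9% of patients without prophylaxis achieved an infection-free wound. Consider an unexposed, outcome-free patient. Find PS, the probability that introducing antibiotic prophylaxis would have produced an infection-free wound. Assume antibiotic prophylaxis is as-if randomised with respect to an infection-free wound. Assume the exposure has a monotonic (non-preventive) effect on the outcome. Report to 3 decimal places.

p₁ = 0.685, p₀ = 0.169.
Under exogeneity and monotonicity, PS = (p₁ − p₀) / (1 − p₀).
PS = (0.685 − 0.169) / (1 − 0.169) = 0.516 / 0.831 ≈ 0.6209

PS ≈ 0.621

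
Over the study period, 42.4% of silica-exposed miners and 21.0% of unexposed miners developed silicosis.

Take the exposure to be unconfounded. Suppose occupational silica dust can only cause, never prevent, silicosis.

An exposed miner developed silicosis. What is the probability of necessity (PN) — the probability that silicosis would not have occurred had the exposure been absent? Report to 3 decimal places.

p₁ = 0.424, p₀ = 0.21.
Under exogeneity and monotonicity, PN = (p₁ − p₀) / p₁.
PN = (0.424 − 0.21) / 0.424 = 0.214 / 0.424 ≈ 0.5047

PN ≈ 0.505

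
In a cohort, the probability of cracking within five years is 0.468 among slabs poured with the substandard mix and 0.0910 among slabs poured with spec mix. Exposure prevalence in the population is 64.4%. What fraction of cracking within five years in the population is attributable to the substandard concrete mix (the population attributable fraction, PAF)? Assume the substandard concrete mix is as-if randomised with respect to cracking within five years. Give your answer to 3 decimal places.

PAF ≈ 0.727

Let p₁ = 0.468, p₀ = 0.091.
Overall risk P(Y=1) = π·p₁ + (1−π)·p₀ = 0.644×0.468 + 0.356×0.091 = 0.33379.
Under exogeneity, PAF = [P(Y=1) − p₀] / P(Y=1).
PAF = (0.33379 − 0.091) / 0.33379 ≈ 0.7274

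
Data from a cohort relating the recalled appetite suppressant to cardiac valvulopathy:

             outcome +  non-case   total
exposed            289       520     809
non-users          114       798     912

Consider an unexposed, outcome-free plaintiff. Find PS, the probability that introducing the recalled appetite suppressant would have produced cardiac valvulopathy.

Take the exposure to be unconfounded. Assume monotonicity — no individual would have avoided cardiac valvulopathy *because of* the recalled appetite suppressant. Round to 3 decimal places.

p₁ = P(outcome | exposed) = 289/809 = 0.35723
p₀ = P(outcome | unexposed) = 114/912 = 0.125
Under exogeneity and monotonicity, PS = (p₁ − p₀)/(1 − p₀).
PS = (0.35723 − 0.125) / 0.875 ≈ 0.2654

PS ≈ 0.265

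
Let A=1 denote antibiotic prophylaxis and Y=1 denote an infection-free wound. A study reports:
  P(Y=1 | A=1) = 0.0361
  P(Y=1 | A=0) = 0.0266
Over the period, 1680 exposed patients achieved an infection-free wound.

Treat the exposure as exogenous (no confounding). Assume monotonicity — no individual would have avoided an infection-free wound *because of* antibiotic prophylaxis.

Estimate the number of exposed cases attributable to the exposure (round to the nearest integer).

Let p₁ = 0.0361, p₀ = 0.0266.
PN = (p₁ − p₀)/p₁ = (0.0361 − 0.0266) / 0.0361 ≈ 0.26316.
Attributable cases ≈ PN × (exposed cases) = 0.26316 × 1680 ≈ 442.11.

about 442 cases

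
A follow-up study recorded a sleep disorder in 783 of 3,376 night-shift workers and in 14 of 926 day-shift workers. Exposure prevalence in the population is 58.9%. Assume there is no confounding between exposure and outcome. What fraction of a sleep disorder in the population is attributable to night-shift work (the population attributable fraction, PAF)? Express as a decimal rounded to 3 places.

PAF ≈ 0.894

p₁ = P(outcome | exposed) = 783/3376 = 0.23193
p₀ = P(outcome | unexposed) = 14/926 = 0.015119
Overall risk P(Y=1) = π·p₁ + (1−π)·p₀ = 0.589×0.23193 + 0.411×0.015119 = 0.14282.
Under exogeneity, PAF = [P(Y=1) − p₀] / P(Y=1).
PAF = (0.14282 − 0.015119) / 0.14282 ≈ 0.8941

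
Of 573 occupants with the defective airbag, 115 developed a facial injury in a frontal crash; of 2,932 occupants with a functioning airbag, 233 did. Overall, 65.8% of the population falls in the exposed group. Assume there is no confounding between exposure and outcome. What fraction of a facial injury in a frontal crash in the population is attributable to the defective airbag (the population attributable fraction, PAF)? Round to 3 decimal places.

p₁ = P(outcome | exposed) = 115/573 = 0.2007
p₀ = P(outcome | unexposed) = 233/2932 = 0.079468
Overall risk P(Y=1) = π·p₁ + (1−π)·p₀ = 0.658×0.2007 + 0.342×0.079468 = 0.15924.
Under exogeneity, PAF = [P(Y=1) − p₀] / P(Y=1).
PAF = (0.15924 − 0.079468) / 0.15924 ≈ 0.5009

PAF ≈ 0.501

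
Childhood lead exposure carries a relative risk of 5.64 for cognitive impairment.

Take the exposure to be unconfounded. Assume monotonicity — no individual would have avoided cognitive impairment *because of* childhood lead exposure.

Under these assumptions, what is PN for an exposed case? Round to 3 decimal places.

PN ≈ 0.823

Under exogeneity and monotonicity, PN = (RR − 1) / RR = 1 − 1/RR.
PN = (5.64 − 1) / 5.64 = 4.64 / 5.64 ≈ 0.8227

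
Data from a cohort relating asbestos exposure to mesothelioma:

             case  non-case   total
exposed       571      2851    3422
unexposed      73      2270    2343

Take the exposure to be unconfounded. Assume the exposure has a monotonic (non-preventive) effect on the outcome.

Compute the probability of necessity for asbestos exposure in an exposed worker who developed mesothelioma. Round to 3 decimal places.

PN ≈ 0.813

p₁ = P(outcome | exposed) = 571/3422 = 0.16686
p₀ = P(outcome | unexposed) = 73/2343 = 0.031157
Under exogeneity and monotonicity, PN = (p₁ − p₀) / p₁.
PN = (0.16686 − 0.031157) / 0.16686 = 0.1357 / 0.16686 ≈ 0.8133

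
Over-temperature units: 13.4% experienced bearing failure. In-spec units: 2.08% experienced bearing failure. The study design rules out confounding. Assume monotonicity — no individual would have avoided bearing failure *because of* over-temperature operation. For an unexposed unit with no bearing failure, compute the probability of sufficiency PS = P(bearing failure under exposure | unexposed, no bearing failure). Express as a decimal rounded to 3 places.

PS ≈ 0.116

p₁ = 0.134, p₀ = 0.0208.
Under exogeneity and monotonicity, PS = (p₁ − p₀) / (1 − p₀).
PS = (0.134 − 0.0208) / (1 − 0.0208) = 0.1132 / 0.9792 ≈ 0.1156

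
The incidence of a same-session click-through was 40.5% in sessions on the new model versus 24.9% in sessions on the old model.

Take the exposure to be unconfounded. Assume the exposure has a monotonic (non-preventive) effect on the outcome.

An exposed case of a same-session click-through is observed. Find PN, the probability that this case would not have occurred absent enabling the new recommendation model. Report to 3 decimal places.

PN ≈ 0.385

p₁ = 0.405, p₀ = 0.249.
Under exogeneity and monotonicity, PN = (p₁ − p₀) / p₁.
PN = (0.405 − 0.249) / 0.405 = 0.156 / 0.405 ≈ 0.3852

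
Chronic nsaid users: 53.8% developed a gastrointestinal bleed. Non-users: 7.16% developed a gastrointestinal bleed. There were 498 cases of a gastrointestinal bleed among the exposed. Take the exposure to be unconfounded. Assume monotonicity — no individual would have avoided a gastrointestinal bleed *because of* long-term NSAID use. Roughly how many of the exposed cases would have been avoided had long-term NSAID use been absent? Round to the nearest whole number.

about 432 cases

p₁ = 0.538, p₀ = 0.0716.
PN = (p₁ − p₀)/p₁ = (0.538 − 0.0716) / 0.538 ≈ 0.86691.
Attributable cases ≈ PN × (exposed cases) = 0.86691 × 498 ≈ 431.72.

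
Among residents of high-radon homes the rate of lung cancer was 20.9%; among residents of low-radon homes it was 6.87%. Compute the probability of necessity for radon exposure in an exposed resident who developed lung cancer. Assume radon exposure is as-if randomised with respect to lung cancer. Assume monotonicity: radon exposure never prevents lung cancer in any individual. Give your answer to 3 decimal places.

p₁ = 0.209, p₀ = 0.0687.
Under exogeneity and monotonicity, PN = (p₁ − p₀) / p₁.
PN = (0.209 − 0.0687) / 0.209 = 0.1403 / 0.209 ≈ 0.6713

PN ≈ 0.671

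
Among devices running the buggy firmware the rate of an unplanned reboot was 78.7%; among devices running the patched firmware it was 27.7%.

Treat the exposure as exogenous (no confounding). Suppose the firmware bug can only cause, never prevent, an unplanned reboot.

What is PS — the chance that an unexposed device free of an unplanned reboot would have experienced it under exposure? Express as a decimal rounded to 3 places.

p₁ = 0.787, p₀ = 0.277.
Under exogeneity and monotonicity, PS = (p₁ − p₀) / (1 − p₀).
PS = (0.787 − 0.277) / (1 − 0.277) = 0.51 / 0.723 ≈ 0.7054

PS ≈ 0.705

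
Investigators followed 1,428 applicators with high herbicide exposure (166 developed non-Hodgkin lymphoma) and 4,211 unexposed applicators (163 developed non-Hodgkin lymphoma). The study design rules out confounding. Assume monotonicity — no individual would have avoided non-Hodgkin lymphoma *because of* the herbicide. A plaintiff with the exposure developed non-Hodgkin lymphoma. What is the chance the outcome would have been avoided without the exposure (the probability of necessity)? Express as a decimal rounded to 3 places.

p₁ = P(outcome | exposed) = 166/1428 = 0.11625
p₀ = P(outcome | unexposed) = 163/4211 = 0.038708
Under exogeneity and monotonicity, PN = (p₁ − p₀) / p₁.
PN = (0.11625 − 0.038708) / 0.11625 = 0.077538 / 0.11625 ≈ 0.6670

PN ≈ 0.667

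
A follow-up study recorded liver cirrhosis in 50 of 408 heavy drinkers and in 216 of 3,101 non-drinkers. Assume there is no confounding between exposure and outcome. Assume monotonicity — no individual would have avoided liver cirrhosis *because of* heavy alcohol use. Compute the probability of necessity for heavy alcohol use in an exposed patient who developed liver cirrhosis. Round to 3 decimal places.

p₁ = P(outcome | exposed) = 50/408 = 0.12255
p₀ = P(outcome | unexposed) = 216/3101 = 0.069655
Under exogeneity and monotonicity, PN = (p₁ − p₀) / p₁.
PN = (0.12255 − 0.069655) / 0.12255 = 0.052894 / 0.12255 ≈ 0.4316

PN ≈ 0.432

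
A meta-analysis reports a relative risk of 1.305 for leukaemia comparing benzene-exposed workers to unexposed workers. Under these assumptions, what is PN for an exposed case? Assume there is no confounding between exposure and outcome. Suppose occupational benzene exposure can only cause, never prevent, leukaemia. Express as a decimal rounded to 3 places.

Under exogeneity and monotonicity, PN = (RR − 1) / RR = 1 − 1/RR.
PN = (1.305 − 1) / 1.305 = 0.305 / 1.305 ≈ 0.2337

PN ≈ 0.234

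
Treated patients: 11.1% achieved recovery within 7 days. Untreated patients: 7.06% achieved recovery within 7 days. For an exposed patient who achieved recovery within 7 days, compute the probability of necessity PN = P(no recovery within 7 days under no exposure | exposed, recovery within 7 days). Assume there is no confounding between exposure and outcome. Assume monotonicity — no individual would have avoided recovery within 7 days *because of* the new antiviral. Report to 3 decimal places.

p₁ = 0.111, p₀ = 0.0706.
Under exogeneity and monotonicity, PN = (p₁ − p₀) / p₁.
PN = (0.111 − 0.0706) / 0.111 = 0.0404 / 0.111 ≈ 0.3640

PN ≈ 0.364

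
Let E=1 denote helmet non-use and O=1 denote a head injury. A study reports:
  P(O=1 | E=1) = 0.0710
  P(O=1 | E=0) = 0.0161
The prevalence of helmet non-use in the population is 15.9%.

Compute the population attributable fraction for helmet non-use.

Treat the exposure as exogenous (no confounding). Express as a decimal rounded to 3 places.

Let p₁ = 0.071, p₀ = 0.0161.
Overall risk P(Y=1) = π·p₁ + (1−π)·p₀ = 0.159×0.071 + 0.841×0.0161 = 0.024829.
Under exogeneity, PAF = [P(Y=1) − p₀] / P(Y=1).
PAF = (0.024829 − 0.0161) / 0.024829 ≈ 0.3516

PAF ≈ 0.352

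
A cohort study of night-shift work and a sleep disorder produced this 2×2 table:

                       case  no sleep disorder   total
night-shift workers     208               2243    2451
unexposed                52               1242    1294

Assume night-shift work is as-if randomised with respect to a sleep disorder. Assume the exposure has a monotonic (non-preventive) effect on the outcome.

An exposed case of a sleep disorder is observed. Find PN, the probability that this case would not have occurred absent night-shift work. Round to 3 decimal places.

PN ≈ 0.526

p₁ = P(outcome | exposed) = 208/2451 = 0.084863
p₀ = P(outcome | unexposed) = 52/1294 = 0.040185
Under exogeneity and monotonicity, PN = (p₁ − p₀)/p₁.
PN = (0.084863 − 0.040185) / 0.084863 ≈ 0.5265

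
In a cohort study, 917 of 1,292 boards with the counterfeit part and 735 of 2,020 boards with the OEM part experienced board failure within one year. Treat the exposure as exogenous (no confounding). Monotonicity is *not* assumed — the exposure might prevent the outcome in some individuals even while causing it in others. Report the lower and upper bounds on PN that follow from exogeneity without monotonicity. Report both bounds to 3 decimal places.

0.487 ≤ PN ≤ 0.896

p₁ = P(outcome | exposed) = 917/1292 = 0.70975
p₀ = P(outcome | unexposed) = 735/2020 = 0.36386
Under exogeneity alone the bounds on PN are max{0,(p₁−p₀)/p₁} ≤ PN ≤ min{1,(1−p₀)/p₁}.
  lower = (p₁ − p₀)/p₁ = 0.34589 / 0.70975 ≈ 0.4873
  upper = min{1, (1 − p₀)/p₁} = 0.63614 / 0.70975 ≈ 0.8963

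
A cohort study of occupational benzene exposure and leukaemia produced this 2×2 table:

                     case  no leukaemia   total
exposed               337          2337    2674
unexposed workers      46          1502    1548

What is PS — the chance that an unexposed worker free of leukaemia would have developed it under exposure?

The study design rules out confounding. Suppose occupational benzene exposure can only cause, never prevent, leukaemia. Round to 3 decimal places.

PS ≈ 0.099

p₁ = P(outcome | exposed) = 337/2674 = 0.12603
p₀ = P(outcome | unexposed) = 46/1548 = 0.029716
Under exogeneity and monotonicity, PS = (p₁ − p₀) / (1 − p₀).
PS = (0.12603 − 0.029716) / (1 − 0.029716) = 0.096313 / 0.97028 ≈ 0.0993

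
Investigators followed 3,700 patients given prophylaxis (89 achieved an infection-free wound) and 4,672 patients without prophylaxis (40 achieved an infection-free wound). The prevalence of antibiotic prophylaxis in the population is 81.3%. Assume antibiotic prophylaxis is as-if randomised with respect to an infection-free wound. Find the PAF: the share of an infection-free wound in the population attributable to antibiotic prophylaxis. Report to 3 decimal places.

PAF ≈ 0.595

p₁ = P(outcome | exposed) = 89/3700 = 0.024054
p₀ = P(outcome | unexposed) = 40/4672 = 0.0085616
Overall risk P(Y=1) = π·p₁ + (1−π)·p₀ = 0.813×0.024054 + 0.187×0.0085616 = 0.021157.
Under exogeneity, PAF = [P(Y=1) − p₀] / P(Y=1).
PAF = (0.021157 − 0.0085616) / 0.021157 ≈ 0.5953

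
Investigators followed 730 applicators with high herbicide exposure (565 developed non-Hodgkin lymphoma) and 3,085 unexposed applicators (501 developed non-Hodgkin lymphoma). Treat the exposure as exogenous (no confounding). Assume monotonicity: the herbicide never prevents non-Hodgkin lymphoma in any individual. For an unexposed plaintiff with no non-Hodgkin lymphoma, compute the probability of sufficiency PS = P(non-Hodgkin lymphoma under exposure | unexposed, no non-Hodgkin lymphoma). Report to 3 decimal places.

p₁ = P(outcome | exposed) = 565/730 = 0.77397
p₀ = P(outcome | unexposed) = 501/3085 = 0.1624
Under exogeneity and monotonicity, PS = (p₁ − p₀) / (1 − p₀).
PS = (0.77397 − 0.1624) / (1 − 0.1624) = 0.61157 / 0.8376 ≈ 0.7301

PS ≈ 0.730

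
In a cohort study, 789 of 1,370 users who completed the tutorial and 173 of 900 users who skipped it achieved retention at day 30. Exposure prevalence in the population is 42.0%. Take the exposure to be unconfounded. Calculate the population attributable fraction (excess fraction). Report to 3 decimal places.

PAF ≈ 0.456

p₁ = P(outcome | exposed) = 789/1370 = 0.57591
p₀ = P(outcome | unexposed) = 173/900 = 0.19222
Overall risk P(Y=1) = π·p₁ + (1−π)·p₀ = 0.42×0.57591 + 0.58×0.19222 = 0.35337.
Under exogeneity, PAF = [P(Y=1) − p₀] / P(Y=1).
PAF = (0.35337 − 0.19222) / 0.35337 ≈ 0.4560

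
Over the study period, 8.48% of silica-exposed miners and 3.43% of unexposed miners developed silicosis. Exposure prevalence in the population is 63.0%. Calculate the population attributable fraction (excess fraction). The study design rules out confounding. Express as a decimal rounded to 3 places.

PAF ≈ 0.481

p₁ = 0.0848, p₀ = 0.0343.
Overall risk P(Y=1) = π·p₁ + (1−π)·p₀ = 0.63×0.0848 + 0.37×0.0343 = 0.066115.
Under exogeneity, PAF = [P(Y=1) − p₀] / P(Y=1).
PAF = (0.066115 − 0.0343) / 0.066115 ≈ 0.4812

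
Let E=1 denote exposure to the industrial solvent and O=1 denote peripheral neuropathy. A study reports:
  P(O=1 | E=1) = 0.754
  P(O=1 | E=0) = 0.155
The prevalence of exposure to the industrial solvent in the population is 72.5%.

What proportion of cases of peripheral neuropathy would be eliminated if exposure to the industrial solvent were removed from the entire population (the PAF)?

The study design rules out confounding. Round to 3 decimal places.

PAF ≈ 0.737

Let p₁ = 0.754, p₀ = 0.155.
Overall risk P(Y=1) = π·p₁ + (1−π)·p₀ = 0.725×0.754 + 0.275×0.155 = 0.58927.
Under exogeneity, PAF = [P(Y=1) − p₀] / P(Y=1).
PAF = (0.58927 − 0.155) / 0.58927 ≈ 0.7370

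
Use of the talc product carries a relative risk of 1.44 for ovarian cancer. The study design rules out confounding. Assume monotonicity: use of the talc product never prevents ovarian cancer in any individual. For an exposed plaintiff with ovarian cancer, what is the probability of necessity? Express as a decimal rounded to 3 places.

PN ≈ 0.306

Under exogeneity and monotonicity, PN = (RR − 1) / RR = 1 − 1/RR.
PN = (1.44 − 1) / 1.44 = 0.44 / 1.44 ≈ 0.3056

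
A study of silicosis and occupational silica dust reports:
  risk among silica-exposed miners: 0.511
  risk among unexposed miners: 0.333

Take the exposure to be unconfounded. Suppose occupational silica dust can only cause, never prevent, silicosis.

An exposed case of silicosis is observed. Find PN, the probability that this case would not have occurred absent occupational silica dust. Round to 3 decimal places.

PN ≈ 0.348

Let p₁ = 0.511, p₀ = 0.333.
Under exogeneity and monotonicity, PN = (p₁ − p₀) / p₁.
PN = (0.511 − 0.333) / 0.511 = 0.178 / 0.511 ≈ 0.3483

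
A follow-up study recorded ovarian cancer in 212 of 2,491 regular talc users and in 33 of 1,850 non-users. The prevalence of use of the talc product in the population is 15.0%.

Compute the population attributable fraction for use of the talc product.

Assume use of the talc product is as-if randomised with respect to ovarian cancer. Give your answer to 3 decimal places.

p₁ = P(outcome | exposed) = 212/2491 = 0.085106
p₀ = P(outcome | unexposed) = 33/1850 = 0.017838
Overall risk P(Y=1) = π·p₁ + (1−π)·p₀ = 0.15×0.085106 + 0.85×0.017838 = 0.027928.
Under exogeneity, PAF = [P(Y=1) − p₀] / P(Y=1).
PAF = (0.027928 − 0.017838) / 0.027928 ≈ 0.3613

PAF ≈ 0.361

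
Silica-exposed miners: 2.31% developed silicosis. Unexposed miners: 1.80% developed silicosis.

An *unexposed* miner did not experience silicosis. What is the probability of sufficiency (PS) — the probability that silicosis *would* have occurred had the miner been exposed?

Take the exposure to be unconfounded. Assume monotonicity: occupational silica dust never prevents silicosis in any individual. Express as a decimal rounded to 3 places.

PS ≈ 0.005

p₁ = 0.0231, p₀ = 0.018.
Under exogeneity and monotonicity, PS = (p₁ − p₀) / (1 − p₀).
PS = (0.0231 − 0.018) / (1 − 0.018) = 0.0051 / 0.982 ≈ 0.0052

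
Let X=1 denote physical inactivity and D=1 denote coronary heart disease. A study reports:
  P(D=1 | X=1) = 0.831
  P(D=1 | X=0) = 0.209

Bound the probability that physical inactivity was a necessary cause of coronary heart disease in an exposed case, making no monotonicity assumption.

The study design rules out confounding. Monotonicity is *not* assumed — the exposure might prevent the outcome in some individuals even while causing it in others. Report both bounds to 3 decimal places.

Let p₁ = 0.831, p₀ = 0.209.
Under exogeneity alone the bounds on PN are max{0,(p₁−p₀)/p₁} ≤ PN ≤ min{1,(1−p₀)/p₁}.
  lower = (p₁ − p₀)/p₁ = 0.622 / 0.831 ≈ 0.7485
  upper = min{1, (1 − p₀)/p₁} = 0.791 / 0.831 ≈ 0.9519

0.748 ≤ PN ≤ 0.952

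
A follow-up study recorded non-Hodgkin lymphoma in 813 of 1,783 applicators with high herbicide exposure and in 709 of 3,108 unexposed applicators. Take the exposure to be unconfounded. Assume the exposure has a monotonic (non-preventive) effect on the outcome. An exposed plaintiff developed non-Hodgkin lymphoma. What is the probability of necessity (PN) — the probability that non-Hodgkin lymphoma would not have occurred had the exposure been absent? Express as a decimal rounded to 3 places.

p₁ = P(outcome | exposed) = 813/1783 = 0.45597
p₀ = P(outcome | unexposed) = 709/3108 = 0.22812
Under exogeneity and monotonicity, PN = (p₁ − p₀) / p₁.
PN = (0.45597 − 0.22812) / 0.45597 = 0.22785 / 0.45597 ≈ 0.4997

PN ≈ 0.500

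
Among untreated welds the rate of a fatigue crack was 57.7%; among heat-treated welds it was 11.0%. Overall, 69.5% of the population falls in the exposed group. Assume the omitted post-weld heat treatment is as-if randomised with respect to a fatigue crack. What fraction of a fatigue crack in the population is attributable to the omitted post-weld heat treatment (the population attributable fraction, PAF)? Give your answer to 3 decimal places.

PAF ≈ 0.747

p₁ = 0.577, p₀ = 0.11.
Overall risk P(Y=1) = π·p₁ + (1−π)·p₀ = 0.695×0.577 + 0.305×0.11 = 0.43457.
Under exogeneity, PAF = [P(Y=1) − p₀] / P(Y=1).
PAF = (0.43457 − 0.11) / 0.43457 ≈ 0.7469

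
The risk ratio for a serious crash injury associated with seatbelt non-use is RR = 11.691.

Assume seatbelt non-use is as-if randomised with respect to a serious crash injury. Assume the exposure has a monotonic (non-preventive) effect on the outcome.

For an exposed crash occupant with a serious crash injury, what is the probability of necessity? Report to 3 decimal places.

PN ≈ 0.914

Under exogeneity and monotonicity, PN = (RR − 1) / RR = 1 − 1/RR.
PN = (11.691 − 1) / 11.691 = 10.69 / 11.691 ≈ 0.9145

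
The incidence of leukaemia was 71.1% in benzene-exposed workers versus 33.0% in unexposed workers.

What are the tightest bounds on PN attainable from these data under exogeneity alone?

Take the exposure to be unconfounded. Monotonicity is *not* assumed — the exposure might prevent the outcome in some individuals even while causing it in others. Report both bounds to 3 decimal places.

0.536 ≤ PN ≤ 0.942

p₁ = 0.711, p₀ = 0.33.
Under exogeneity alone the bounds on PN are max{0,(p₁−p₀)/p₁} ≤ PN ≤ min{1,(1−p₀)/p₁}.
  lower = (p₁ − p₀)/p₁ = 0.381 / 0.711 ≈ 0.5359
  upper = min{1, (1 − p₀)/p₁} = 0.67 / 0.711 ≈ 0.9423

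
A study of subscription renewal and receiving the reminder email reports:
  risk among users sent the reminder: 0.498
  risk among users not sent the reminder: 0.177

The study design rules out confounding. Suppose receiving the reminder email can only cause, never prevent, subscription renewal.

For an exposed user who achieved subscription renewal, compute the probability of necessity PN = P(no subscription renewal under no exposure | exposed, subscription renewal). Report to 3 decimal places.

Let p₁ = 0.498, p₀ = 0.177.
Under exogeneity and monotonicity, PN = (p₁ − p₀) / p₁.
PN = (0.498 − 0.177) / 0.498 = 0.321 / 0.498 ≈ 0.6446

PN ≈ 0.645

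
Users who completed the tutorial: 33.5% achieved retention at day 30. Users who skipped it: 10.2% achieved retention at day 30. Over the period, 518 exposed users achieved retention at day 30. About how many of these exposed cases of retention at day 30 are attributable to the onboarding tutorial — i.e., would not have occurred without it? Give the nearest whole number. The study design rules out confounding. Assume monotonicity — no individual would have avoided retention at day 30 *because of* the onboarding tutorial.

about 360 cases

p₁ = 0.335, p₀ = 0.102.
PN = (p₁ − p₀)/p₁ = (0.335 − 0.102) / 0.335 ≈ 0.69552.
Attributable cases ≈ PN × (exposed cases) = 0.69552 × 518 ≈ 360.28.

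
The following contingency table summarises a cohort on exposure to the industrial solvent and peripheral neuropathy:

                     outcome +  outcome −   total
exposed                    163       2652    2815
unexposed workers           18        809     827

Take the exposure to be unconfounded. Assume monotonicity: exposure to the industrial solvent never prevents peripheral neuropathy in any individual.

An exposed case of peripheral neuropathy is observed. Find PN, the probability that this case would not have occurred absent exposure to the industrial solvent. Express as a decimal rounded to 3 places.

PN ≈ 0.624

p₁ = P(outcome | exposed) = 163/2815 = 0.057904
p₀ = P(outcome | unexposed) = 18/827 = 0.021765
Under exogeneity and monotonicity, PN = (p₁ − p₀) / p₁.
PN = (0.057904 − 0.021765) / 0.057904 = 0.036139 / 0.057904 ≈ 0.6241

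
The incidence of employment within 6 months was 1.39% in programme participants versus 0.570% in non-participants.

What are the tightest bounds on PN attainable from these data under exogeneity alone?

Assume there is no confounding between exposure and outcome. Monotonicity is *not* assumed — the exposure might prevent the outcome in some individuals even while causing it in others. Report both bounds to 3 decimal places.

p₁ = 0.0139, p₀ = 0.0057.
Under exogeneity alone the bounds on PN are max{0,(p₁−p₀)/p₁} ≤ PN ≤ min{1,(1−p₀)/p₁}.
  lower = (p₁ − p₀)/p₁ = 0.0082 / 0.0139 ≈ 0.5899
  upper = min{1, (1 − p₀)/p₁} = 0.9943 / 0.0139 ≈ 71.5324 → capped at 1

0.590 ≤ PN ≤ 1.000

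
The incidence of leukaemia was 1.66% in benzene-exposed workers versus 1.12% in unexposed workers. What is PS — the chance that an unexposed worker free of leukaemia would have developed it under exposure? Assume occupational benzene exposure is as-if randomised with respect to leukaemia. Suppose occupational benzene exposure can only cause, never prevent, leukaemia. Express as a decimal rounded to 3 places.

PS ≈ 0.005

p₁ = 0.0166, p₀ = 0.0112.
Under exogeneity and monotonicity, PS = (p₁ − p₀) / (1 − p₀).
PS = (0.0166 − 0.0112) / (1 − 0.0112) = 0.0054 / 0.9888 ≈ 0.0055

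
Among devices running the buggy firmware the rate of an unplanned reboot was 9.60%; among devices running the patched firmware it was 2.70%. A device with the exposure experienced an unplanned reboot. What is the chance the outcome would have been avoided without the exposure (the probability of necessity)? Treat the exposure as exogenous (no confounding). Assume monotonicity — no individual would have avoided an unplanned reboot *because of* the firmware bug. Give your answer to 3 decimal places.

PN ≈ 0.719

p₁ = 0.096, p₀ = 0.027.
Under exogeneity and monotonicity, PN = (p₁ − p₀) / p₁.
PN = (0.096 − 0.027) / 0.096 = 0.069 / 0.096 ≈ 0.7188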